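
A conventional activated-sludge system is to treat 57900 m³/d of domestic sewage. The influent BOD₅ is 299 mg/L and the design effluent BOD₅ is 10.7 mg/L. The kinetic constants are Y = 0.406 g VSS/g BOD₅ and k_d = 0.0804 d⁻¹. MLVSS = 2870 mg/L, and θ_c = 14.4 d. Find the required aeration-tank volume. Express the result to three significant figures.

V ≈ 15800 m³

Steady-state biomass mass balance: V·X·(1 + k_d·θ_c) = Y·Q·(S₀ − S)·θ_c, so V = 0.406 × 57900 × (299 − 10.7) × 14.4 / [2870 × (1 + 0.0804 × 14.4)] = 9.76×10^7 / 6193 = 15759 m³.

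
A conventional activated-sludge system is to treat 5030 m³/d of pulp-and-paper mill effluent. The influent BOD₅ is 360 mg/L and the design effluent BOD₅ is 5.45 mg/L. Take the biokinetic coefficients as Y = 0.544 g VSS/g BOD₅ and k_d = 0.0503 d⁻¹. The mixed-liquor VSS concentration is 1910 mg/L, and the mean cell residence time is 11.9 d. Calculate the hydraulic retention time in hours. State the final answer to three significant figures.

τ ≈ 18.0 h

From the SRT design equation V = Y Q (S₀−S) θ_c / [X (1 + k_d θ_c)] = 0.544 × 5030 × (360 − 5.45) × 11.9 / [1910 × (1 + 0.0503 × 11.9)] = 1.15×10^7 / 3053 = 3781 m³.
τ = V/Q = 3781/5030 = 0.7517 d, or 18.04 h.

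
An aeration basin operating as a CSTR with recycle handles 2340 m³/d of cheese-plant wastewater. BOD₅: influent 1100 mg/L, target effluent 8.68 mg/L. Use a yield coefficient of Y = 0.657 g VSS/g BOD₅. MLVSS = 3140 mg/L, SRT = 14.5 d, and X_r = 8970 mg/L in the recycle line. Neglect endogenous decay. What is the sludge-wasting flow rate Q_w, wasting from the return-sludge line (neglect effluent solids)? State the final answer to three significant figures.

Q_w ≈ 187 m³/d

V·X = Y·Q·ΔS·θ_c gives V = 0.657 × 2340 × (1100 − 8.68) × 14.5 / 3140 = 7748 m³.
θ_c = V·X/(Q_w·X_r) when wasting from the recycle, so Q_w = V·X/(θ_c·X_r) = 7748 × 3140 / (14.5 × 8970) = 187.0 m³/d.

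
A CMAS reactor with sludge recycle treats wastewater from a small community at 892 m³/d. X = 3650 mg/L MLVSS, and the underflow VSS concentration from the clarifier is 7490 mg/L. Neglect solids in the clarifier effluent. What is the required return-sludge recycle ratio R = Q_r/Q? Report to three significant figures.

R ≈ 0.951

Solids balance on the clarifier gives (1+R)X = R·X_r, so R = X/(X_r − X) = 3650 / (7490 − 3650) = 0.9505.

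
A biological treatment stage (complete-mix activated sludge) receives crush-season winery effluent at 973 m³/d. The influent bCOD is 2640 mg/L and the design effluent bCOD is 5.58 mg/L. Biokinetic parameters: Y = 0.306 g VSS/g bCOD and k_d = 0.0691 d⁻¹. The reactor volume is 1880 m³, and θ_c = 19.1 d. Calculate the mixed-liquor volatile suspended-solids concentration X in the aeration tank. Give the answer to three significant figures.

X ≈ 3440 mg/L

From V·X·(1 + k_d·θ_c) = Y·Q·(S₀ − S)·θ_c: X = 0.306 × 973 × (2640 − 5.58) × 19.1 / [1880 × (1 + 0.0691 × 19.1)] = 3435 mg/L.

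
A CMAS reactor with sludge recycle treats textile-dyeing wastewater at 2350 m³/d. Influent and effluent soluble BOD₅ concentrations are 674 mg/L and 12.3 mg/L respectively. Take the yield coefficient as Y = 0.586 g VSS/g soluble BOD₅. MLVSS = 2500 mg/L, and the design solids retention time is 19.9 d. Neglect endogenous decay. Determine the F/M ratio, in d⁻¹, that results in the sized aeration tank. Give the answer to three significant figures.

Biomass mass balance (decay neglected): V·X = Y·Q·(S₀ − S)·θ_c, so V = 0.586 × 2350 × (674 − 12.3) × 19.9 / 2500 = 7253 m³.
Food-to-microorganism ratio F/M = Q S₀ / (V X) = 2350 × 674 / (7253 × 2500) = 0.08735 d⁻¹.

F/M ≈ 0.0873 d⁻¹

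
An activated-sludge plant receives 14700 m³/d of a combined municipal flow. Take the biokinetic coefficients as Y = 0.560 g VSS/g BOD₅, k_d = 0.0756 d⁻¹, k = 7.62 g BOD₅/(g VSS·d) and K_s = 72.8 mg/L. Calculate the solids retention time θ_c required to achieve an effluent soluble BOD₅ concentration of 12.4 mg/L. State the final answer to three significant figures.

θ_c ≈ 1.83 d

At the target effluent, Y k S/(K_s+S) = 0.560×7.62×12.4/85.20 = 0.6210 d⁻¹.
Then 1/θ_c = μ − k_d = 0.6210 − 0.0756 = 0.5454 d⁻¹, giving θ_c = 1.833 d.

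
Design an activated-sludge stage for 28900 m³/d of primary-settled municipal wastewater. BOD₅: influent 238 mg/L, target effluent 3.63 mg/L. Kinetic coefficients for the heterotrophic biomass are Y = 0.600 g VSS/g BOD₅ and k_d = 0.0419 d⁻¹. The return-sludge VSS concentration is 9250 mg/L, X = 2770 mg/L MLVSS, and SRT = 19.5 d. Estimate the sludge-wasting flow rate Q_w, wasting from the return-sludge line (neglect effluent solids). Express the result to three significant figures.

From the SRT design equation V = Y Q (S₀−S) θ_c / [X (1 + k_d θ_c)] = 0.600 × 28900 × (238 − 3.63) × 19.5 / [2770 × (1 + 0.0419 × 19.5)] = 7.92×10^7 / 5033 = 15745 m³.
θ_c = V·X/(Q_w·X_r) when wasting from the recycle, so Q_w = V·X/(θ_c·X_r) = 15745 × 2770 / (19.5 × 9250) = 241.8 m³/d.

Q_w ≈ 242 m³/d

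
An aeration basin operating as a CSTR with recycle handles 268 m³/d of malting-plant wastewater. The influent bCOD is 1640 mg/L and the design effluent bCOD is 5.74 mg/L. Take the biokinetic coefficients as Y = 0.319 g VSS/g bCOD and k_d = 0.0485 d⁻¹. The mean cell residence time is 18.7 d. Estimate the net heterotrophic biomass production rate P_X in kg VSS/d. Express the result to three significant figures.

Y_obs = Y / (1 + k_d θ_c) = 0.319 / (1 + 0.0485 × 18.7) = 0.319 / 1.907 = 0.1673.
Mass of bCOD removed per day: Q(S₀ − S) = 268 × 1634 g/m³ = 438.0 kg/d.
Biomass produced: P_X = Y_obs·Q·ΔS = 0.1673 × 438.0 ≈ 73.27 kg VSS/d.

P_X ≈ 73.3 kg VSS/d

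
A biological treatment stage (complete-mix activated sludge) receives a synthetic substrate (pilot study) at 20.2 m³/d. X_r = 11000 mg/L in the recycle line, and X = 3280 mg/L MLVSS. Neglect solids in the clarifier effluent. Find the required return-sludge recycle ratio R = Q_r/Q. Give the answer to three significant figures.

Solids balance on the clarifier gives (1+R)X = R·X_r, so R = X/(X_r − X) = 3280 / (11000 − 3280) = 0.4249.

R ≈ 0.425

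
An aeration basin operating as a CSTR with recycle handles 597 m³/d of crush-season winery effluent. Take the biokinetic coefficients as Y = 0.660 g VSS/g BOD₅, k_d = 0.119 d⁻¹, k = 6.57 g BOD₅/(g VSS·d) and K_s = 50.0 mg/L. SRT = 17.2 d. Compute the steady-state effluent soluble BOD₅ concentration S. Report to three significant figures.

S ≈ 2.13 mg/L

From the Monod/SRT balance for a CMAS, S = K_s·(1+k_d θ_c)/[θ_c·(Y k − k_d) − 1] = 50.0 × (1 + 0.119 × 17.2) / [17.2 × (0.660 × 6.57 − 0.119) − 1] = 152.3 / 71.54 = 2.130 mg/L.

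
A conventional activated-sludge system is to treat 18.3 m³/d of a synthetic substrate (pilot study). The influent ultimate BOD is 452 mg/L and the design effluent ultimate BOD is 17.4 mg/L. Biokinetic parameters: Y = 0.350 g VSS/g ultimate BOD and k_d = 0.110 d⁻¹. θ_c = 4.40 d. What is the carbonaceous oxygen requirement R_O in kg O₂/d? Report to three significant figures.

Y_obs = Y / (1 + k_d θ_c) = 0.350 / (1 + 0.110 × 4.40) = 0.350 / 1.484 = 0.2358.
Substrate removed = Q·(S₀ − S) = 18.3 m³/d × (452 − 17.4) g/m³ = 7.95×10^3 g/d = 7.953 kg/d.
Biomass synthesised: P_X = Y_obs × 7.953 = 1.876 kg VSS/d.
R_O = Q·(S₀ − S) − 1.42·P_X = 7.953 − 1.42 × 1.876 = 5.290 kg O₂/d.

R_O ≈ 5.29 kg O₂/d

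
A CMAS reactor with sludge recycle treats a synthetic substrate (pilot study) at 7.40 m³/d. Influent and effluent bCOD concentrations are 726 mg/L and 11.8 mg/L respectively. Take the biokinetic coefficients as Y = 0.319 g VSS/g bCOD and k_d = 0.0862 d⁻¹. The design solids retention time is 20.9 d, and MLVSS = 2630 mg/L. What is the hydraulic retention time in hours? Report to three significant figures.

τ ≈ 15.5 h

From the SRT design equation V = Y Q (S₀−S) θ_c / [X (1 + k_d θ_c)] = 0.319 × 7.40 × (726 − 11.8) × 20.9 / [2630 × (1 + 0.0862 × 20.9)] = 3.52×10^4 / 7368 = 4.782 m³.
τ = V/Q = 4.782/7.40 = 0.6462 d, or 15.51 h.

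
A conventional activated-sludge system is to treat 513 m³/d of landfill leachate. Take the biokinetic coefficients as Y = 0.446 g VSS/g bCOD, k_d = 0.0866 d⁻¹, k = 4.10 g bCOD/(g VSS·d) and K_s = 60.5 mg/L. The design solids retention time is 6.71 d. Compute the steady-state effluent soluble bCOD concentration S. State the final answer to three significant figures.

For a completely mixed reactor with recycle the Lawrence–McCarty relation gives S = K_s·(1 + k_d·θ_c) / [θ_c·(Y·k − k_d) − 1] = 60.5 × (1 + 0.0866 × 6.71) / [6.71 × (0.446 × 4.10 − 0.0866) − 1] = 95.66 / 10.69 = 8.949 mg/L.

S ≈ 8.95 mg/L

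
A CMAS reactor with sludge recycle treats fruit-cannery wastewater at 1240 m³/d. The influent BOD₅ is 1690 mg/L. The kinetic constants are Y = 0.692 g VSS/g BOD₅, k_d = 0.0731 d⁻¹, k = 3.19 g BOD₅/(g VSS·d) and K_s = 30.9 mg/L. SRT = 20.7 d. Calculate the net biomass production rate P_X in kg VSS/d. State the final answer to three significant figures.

P_X ≈ 576 kg VSS/d

Effluent substrate depends only on kinetics and SRT: S = K_s(1 + k_d θ_c) / [θ_c(Yk − k_d) − 1] = 30.9 × (1 + 0.0731 × 20.7) / [20.7 × (0.692 × 3.19 − 0.0731) − 1] = 77.66 / 43.18 = 1.798 mg/L.
The observed yield is Y_obs = Y/(1 + k_d·θ_c) = 0.692 / (1 + 0.0731 × 20.7) = 0.692 / 2.513 = 0.2753 g VSS per g BOD₅ removed.
ΔS = 1690 − 1.80 = 1688 mg/L, so the substrate removal rate is 1240 × 1688/1000 = 2093 kg BOD₅/d.
So the net sludge growth is P_X = 0.2753 × 2093 = 576.4 kg VSS/d.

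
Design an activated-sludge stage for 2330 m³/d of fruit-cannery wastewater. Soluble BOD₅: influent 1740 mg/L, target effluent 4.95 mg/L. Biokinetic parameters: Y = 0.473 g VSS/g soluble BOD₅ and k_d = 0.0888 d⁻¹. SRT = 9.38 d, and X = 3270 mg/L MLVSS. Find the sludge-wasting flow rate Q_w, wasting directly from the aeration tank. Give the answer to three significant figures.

Steady-state biomass mass balance: V·X·(1 + k_d·θ_c) = Y·Q·(S₀ − S)·θ_c, so V = 0.473 × 2330 × (1740 − 4.95) × 9.38 / [3270 × (1 + 0.0888 × 9.38)] = 1.79×10^7 / 5994 = 2993 m³.
Wasting from the aeration tank: Q_w = V / θ_c = 2993 / 9.38 = 319.0 m³/d.

Q_w ≈ 319 m³/d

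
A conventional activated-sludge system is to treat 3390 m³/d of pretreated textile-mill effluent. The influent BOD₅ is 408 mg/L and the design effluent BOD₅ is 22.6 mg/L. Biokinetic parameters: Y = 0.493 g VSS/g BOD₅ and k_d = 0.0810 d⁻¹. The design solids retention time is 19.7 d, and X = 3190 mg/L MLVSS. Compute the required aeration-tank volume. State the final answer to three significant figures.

Steady-state biomass mass balance: V·X·(1 + k_d·θ_c) = Y·Q·(S₀ − S)·θ_c, so V = 0.493 × 3390 × (408 − 22.6) × 19.7 / [3190 × (1 + 0.0810 × 19.7)] = 1.27×10^7 / 8280 = 1532 m³.

V ≈ 1530 m³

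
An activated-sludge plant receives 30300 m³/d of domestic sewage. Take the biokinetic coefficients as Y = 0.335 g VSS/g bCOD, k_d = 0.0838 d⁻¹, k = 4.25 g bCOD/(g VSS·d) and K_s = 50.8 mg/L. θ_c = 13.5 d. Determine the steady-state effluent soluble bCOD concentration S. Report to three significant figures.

Effluent substrate depends only on kinetics and SRT: S = K_s(1 + k_d θ_c) / [θ_c(Yk − k_d) − 1] = 50.8 × (1 + 0.0838 × 13.5) / [13.5 × (0.335 × 4.25 − 0.0838) − 1] = 108.3 / 17.09 = 6.336 mg/L.

S ≈ 6.34 mg/L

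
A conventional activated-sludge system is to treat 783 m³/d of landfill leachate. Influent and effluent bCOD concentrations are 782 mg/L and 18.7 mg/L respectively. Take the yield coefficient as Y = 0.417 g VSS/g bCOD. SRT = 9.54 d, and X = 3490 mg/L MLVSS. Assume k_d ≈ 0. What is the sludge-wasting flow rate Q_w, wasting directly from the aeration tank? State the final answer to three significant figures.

With k_d = 0 the design equation reduces to V = Y Q (S₀−S) θ_c / X = 0.417 × 783 × (782 − 18.7) × 9.54 / 3490 = 681.3 m³.
With mixed-liquor wasting, θ_c = V/Q_w, so Q_w = V/θ_c = 681.3/9.54 = 71.41 m³/d.

Q_w ≈ 71.4 m³/d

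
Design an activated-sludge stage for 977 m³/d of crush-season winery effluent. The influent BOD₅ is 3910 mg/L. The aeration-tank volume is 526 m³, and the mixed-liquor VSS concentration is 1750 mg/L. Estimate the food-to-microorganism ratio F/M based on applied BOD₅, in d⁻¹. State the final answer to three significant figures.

F/M ≈ 4.15 d⁻¹

Food-to-microorganism ratio F/M = Q S₀ / (V X) = 977 × 3910 / (526.0 × 1750) = 4.150 d⁻¹.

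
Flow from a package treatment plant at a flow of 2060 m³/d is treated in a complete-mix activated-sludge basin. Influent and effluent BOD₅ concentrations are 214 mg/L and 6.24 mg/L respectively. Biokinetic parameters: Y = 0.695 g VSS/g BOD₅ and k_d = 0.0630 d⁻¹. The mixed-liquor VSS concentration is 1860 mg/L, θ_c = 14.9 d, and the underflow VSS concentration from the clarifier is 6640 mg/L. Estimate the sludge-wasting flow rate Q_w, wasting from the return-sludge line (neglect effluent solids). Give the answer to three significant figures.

Rearranging the biomass balance for a CMAS with decay, V = Y·Q·ΔS·θ_c / [X·(1+k_d θ_c)] = 0.695 × 2060 × (214 − 6.24) × 14.9 / [1860 × (1 + 0.0630 × 14.9)] = 4.43×10^6 / 3606 = 1229 m³.
θ_c = V·X/(Q_w·X_r) when wasting from the recycle, so Q_w = V·X/(θ_c·X_r) = 1229 × 1860 / (14.9 × 6640) = 23.11 m³/d.

Q_w ≈ 23.1 m³/d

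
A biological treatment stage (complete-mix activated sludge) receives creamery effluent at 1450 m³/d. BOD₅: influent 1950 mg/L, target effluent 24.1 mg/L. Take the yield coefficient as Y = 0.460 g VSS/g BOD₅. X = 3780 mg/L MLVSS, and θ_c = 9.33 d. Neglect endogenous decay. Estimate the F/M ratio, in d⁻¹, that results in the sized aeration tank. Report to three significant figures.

F/M ≈ 0.236 d⁻¹

With k_d = 0 the design equation reduces to V = Y Q (S₀−S) θ_c / X = 0.460 × 1450 × (1950 − 24.1) × 9.33 / 3780 = 3171 m³.
F/M = applied load / biomass = Q·S₀/(V·X) = 1450 × 1950 / (3171 × 3780) = 0.2359 d⁻¹.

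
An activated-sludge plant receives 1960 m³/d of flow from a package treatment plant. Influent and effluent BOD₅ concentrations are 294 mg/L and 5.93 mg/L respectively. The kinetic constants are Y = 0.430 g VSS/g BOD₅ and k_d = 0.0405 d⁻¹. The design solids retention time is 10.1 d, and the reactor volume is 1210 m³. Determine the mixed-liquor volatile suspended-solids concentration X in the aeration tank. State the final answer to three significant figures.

X ≈ 1440 mg/L

Solving the biomass balance for X: X = Y Q (S₀−S) θ_c / [V (1+k_d θ_c)] = 0.430 × 1960 × (294 − 5.93) × 10.1 / [1210 × (1 + 0.0405 × 10.1)] = 1438 mg/L.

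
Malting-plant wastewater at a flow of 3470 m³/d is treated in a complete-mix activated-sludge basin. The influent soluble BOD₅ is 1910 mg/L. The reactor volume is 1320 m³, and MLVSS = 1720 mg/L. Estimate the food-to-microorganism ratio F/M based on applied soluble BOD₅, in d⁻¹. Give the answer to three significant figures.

F/M = applied load / biomass = Q·S₀/(V·X) = 3470 × 1910 / (1320 × 1720) = 2.919 d⁻¹.

F/M ≈ 2.92 d⁻¹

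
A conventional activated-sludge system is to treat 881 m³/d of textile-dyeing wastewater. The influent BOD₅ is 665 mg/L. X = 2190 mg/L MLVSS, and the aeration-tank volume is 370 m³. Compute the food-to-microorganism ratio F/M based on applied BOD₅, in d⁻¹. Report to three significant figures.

F/M ≈ 0.723 d⁻¹

F/M = Q·S₀ / (V·X) = 881 × 665 / (370.0 × 2190) = 0.7230 g BOD₅·(g VSS·d)⁻¹.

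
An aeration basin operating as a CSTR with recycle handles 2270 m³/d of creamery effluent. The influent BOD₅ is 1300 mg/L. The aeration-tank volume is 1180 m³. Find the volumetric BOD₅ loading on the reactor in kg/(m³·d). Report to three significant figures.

L_v ≈ 2.50 kg BOD₅/(m³·d)

L_v = Q S₀ / V = 2270 × 1300 × 10⁻³ / 1180 = 2.501 kg/(m³·d).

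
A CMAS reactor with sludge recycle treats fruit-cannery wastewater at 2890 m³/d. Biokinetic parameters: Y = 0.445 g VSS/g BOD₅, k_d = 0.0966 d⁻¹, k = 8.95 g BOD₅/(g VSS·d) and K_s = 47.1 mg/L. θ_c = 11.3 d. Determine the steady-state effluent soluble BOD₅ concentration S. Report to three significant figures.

From the Monod/SRT balance for a CMAS, S = K_s·(1+k_d θ_c)/[θ_c·(Y k − k_d) − 1] = 47.1 × (1 + 0.0966 × 11.3) / [11.3 × (0.445 × 8.95 − 0.0966) − 1] = 98.51 / 42.91 = 2.296 mg/L.

S ≈ 2.30 mg/L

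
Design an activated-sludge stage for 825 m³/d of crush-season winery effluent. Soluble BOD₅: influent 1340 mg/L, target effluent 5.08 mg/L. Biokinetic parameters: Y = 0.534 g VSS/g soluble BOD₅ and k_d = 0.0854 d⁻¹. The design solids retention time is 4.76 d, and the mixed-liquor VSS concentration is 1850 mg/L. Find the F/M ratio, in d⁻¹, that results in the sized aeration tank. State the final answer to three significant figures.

F/M ≈ 0.555 d⁻¹

Rearranging the biomass balance for a CMAS with decay, V = Y·Q·ΔS·θ_c / [X·(1+k_d θ_c)] = 0.534 × 825 × (1340 − 5.08) × 4.76 / [1850 × (1 + 0.0854 × 4.76)] = 2.8×10^6 / 2602 = 1076 m³.
F/M = Q·S₀ / (V·X) = 825 × 1340 / (1076 × 1850) = 0.5554 g soluble BOD₅·(g VSS·d)⁻¹.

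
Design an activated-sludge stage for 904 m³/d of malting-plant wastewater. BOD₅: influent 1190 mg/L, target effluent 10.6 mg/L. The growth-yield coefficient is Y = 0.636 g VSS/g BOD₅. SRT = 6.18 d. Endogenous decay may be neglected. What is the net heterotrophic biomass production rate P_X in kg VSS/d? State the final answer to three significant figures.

With endogenous decay neglected, the observed yield equals the true yield: Y_obs = Y = 0.636 g VSS/g BOD₅.
Substrate removed = Q·(S₀ − S) = 904 m³/d × (1190 − 10.6) g/m³ = 1.07×10^6 g/d = 1066 kg/d.
Net biomass production P_X = Y_obs × Q·(S₀ − S) = 0.6360 × 1066 = 678.1 kg VSS/d.

P_X ≈ 678 kg VSS/d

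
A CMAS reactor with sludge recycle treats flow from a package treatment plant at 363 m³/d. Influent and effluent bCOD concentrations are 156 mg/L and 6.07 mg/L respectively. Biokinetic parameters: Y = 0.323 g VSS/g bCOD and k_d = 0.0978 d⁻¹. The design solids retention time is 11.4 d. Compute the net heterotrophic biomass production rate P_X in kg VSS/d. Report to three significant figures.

Observed yield with endogenous decay: Y_obs = Y / (1 + k_d·θ_c) = 0.323 / (1 + 0.0978 × 11.4) = 0.323 / 2.115 = 0.1527 g VSS/g bCOD.
Q·(S₀ − S) = 363 × (156 − 6.07) × 10⁻³ = 54.42 kg/d removed.
P_X = Y_obs · Q(S₀ − S) = 0.1527 × 54.42 = 8.312 kg VSS/d.

P_X ≈ 8.31 kg VSS/d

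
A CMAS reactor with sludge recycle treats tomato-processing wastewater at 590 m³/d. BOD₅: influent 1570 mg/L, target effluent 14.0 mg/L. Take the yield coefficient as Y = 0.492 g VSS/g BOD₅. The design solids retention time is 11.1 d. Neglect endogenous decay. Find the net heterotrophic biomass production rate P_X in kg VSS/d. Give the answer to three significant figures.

Since k_d ≈ 0, Y_obs = Y = 0.492 g VSS/g BOD₅.
Mass of BOD₅ removed per day: Q(S₀ − S) = 590 × 1556 g/m³ = 918.0 kg/d.
P_X = Y_obs · Q(S₀ − S) = 0.4920 × 918.0 = 451.7 kg VSS/d.

P_X ≈ 452 kg VSS/d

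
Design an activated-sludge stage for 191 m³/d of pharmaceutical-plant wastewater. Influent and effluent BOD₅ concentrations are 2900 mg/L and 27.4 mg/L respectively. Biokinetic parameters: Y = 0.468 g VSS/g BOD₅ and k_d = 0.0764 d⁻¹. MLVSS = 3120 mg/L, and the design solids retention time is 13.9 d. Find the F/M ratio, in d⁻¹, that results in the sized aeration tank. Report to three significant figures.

F/M ≈ 0.320 d⁻¹

From the SRT design equation V = Y Q (S₀−S) θ_c / [X (1 + k_d θ_c)] = 0.468 × 191 × (2900 − 27.4) × 13.9 / [3120 × (1 + 0.0764 × 13.9)] = 3.57×10^6 / 6433 = 554.8 m³.
F/M = applied load / biomass = Q·S₀/(V·X) = 191 × 2900 / (554.8 × 3120) = 0.3200 d⁻¹.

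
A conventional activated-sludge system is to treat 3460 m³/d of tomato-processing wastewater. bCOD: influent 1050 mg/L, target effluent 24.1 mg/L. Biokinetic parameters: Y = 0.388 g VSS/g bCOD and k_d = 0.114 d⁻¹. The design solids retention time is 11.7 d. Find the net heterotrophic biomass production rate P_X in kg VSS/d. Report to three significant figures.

P_X ≈ 590 kg VSS/d

Y_obs = Y / (1 + k_d θ_c) = 0.388 / (1 + 0.114 × 11.7) = 0.388 / 2.334 = 0.1663.
Mass of bCOD removed per day: Q(S₀ − S) = 3460 × 1026 g/m³ = 3550 kg/d.
Biomass produced: P_X = Y_obs·Q·ΔS = 0.1663 × 3550 ≈ 590.1 kg VSS/d.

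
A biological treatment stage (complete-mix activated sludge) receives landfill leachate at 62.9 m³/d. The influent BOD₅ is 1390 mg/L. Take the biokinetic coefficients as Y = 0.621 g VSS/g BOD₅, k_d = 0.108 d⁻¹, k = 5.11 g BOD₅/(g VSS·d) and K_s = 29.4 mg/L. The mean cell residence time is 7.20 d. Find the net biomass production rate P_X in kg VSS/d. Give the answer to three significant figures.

From the Monod/SRT balance for a CMAS, S = K_s·(1+k_d θ_c)/[θ_c·(Y k − k_d) − 1] = 29.4 × (1 + 0.108 × 7.20) / [7.20 × (0.621 × 5.11 − 0.108) − 1] = 52.26 / 21.07 = 2.480 mg/L.
Correct the yield for decay: Y_obs = Y/(1 + k_d θ_c) = 0.621 / (1 + 0.108 × 7.20) = 0.621 / 1.778 = 0.3493.
Mass of BOD₅ removed per day: Q(S₀ − S) = 62.9 × 1388 g/m³ = 87.28 kg/d.
P_X = Y_obs · Q(S₀ − S) = 0.3493 × 87.28 = 30.49 kg VSS/d.

P_X ≈ 30.5 kg VSS/d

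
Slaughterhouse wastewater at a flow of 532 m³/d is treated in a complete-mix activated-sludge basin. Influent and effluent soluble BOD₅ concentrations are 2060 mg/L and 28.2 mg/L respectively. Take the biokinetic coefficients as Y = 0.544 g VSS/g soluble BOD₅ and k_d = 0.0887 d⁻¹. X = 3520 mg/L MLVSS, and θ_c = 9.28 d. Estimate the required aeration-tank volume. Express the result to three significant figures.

Rearranging the biomass balance for a CMAS with decay, V = Y·Q·ΔS·θ_c / [X·(1+k_d θ_c)] = 0.544 × 532 × (2060 − 28.2) × 9.28 / [3520 × (1 + 0.0887 × 9.28)] = 5.46×10^6 / 6417 = 850.3 m³.

V ≈ 850 m³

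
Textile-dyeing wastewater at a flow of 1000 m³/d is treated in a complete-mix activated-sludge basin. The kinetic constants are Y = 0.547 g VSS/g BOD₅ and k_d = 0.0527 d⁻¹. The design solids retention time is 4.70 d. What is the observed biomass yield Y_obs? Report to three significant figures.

Y_obs ≈ 0.438 g VSS/g BOD₅

Y_obs = Y / (1 + k_d θ_c) = 0.547 / (1 + 0.0527 × 4.70) = 0.547 / 1.248 = 0.4384.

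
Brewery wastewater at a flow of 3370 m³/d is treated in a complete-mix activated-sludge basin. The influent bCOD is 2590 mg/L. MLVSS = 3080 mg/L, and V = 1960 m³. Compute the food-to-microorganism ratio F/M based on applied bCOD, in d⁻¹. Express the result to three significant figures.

F/M ≈ 1.45 d⁻¹

Food-to-microorganism ratio F/M = Q S₀ / (V X) = 3370 × 2590 / (1960 × 3080) = 1.446 d⁻¹.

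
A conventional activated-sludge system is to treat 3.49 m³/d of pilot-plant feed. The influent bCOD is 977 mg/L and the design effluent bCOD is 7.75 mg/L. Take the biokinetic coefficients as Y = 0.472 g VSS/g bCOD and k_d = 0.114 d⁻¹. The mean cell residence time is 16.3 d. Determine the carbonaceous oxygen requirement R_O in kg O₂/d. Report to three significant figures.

R_O ≈ 2.59 kg O₂/d

Y_obs = Y / (1 + k_d θ_c) = 0.472 / (1 + 0.114 × 16.3) = 0.472 / 2.858 = 0.1651.
Mass of bCOD removed per day: Q(S₀ − S) = 3.49 × 969.2 g/m³ = 3.383 kg/d.
Biomass synthesised: P_X = Y_obs × 3.383 = 0.5586 kg VSS/d.
R_O = Q·(S₀ − S) − 1.42·P_X = 3.383 − 1.42 × 0.5586 = 2.589 kg O₂/d.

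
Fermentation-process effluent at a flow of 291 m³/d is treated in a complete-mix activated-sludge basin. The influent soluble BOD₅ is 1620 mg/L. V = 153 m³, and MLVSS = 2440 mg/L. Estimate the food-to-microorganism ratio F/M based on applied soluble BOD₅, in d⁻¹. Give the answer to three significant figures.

F/M ≈ 1.26 d⁻¹

F/M = applied load / biomass = Q·S₀/(V·X) = 291 × 1620 / (153.0 × 2440) = 1.263 d⁻¹.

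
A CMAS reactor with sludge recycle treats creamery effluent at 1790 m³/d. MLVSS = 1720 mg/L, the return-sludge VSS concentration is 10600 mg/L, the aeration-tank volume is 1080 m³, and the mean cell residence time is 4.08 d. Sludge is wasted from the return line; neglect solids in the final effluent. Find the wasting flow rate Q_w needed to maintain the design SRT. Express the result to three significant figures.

Wasting from the return line (neglecting effluent solids): Q_w = V·X / (θ_c·X_r) = 1080 × 1720 / (4.08 × 10600) = 42.95 m³/d.

Q_w ≈ 43.0 m³/d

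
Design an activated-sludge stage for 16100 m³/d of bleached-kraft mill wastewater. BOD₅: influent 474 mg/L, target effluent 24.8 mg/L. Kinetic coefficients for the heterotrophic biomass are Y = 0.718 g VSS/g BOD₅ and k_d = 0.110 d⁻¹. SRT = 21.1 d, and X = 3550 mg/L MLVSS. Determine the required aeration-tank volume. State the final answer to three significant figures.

Steady-state biomass mass balance: V·X·(1 + k_d·θ_c) = Y·Q·(S₀ − S)·θ_c, so V = 0.718 × 16100 × (474 − 24.8) × 21.1 / [3550 × (1 + 0.110 × 21.1)] = 1.1×10^8 / 11790 = 9293 m³.

V ≈ 9290 m³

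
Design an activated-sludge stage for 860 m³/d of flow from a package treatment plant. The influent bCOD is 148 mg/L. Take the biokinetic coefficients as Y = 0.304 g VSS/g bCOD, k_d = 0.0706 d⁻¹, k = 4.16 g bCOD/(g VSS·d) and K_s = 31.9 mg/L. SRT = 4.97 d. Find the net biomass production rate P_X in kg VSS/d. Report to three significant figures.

P_X ≈ 27.0 kg VSS/d

For a completely mixed reactor with recycle the Lawrence–McCarty relation gives S = K_s·(1 + k_d·θ_c) / [θ_c·(Y·k − k_d) − 1] = 31.9 × (1 + 0.0706 × 4.97) / [4.97 × (0.304 × 4.16 − 0.0706) − 1] = 43.09 / 4.934 = 8.733 mg/L.
Observed yield with endogenous decay: Y_obs = Y / (1 + k_d·θ_c) = 0.304 / (1 + 0.0706 × 4.97) = 0.304 / 1.351 = 0.2250 g VSS/g bCOD.
ΔS = 148 − 8.73 = 139.3 mg/L, so the substrate removal rate is 860 × 139.3/1000 = 119.8 kg bCOD/d.
Biomass produced: P_X = Y_obs·Q·ΔS = 0.2250 × 119.8 ≈ 26.95 kg VSS/d.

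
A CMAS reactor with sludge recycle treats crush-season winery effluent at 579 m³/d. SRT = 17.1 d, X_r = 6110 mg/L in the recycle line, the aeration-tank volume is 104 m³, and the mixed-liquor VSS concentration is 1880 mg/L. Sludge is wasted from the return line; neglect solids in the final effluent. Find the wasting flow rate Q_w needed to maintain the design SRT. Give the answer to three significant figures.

Q_w ≈ 1.87 m³/d

θ_c = V·X/(Q_w·X_r) when wasting from the recycle, so Q_w = V·X/(θ_c·X_r) = 104.0 × 1880 / (17.1 × 6110) = 1.871 m³/d.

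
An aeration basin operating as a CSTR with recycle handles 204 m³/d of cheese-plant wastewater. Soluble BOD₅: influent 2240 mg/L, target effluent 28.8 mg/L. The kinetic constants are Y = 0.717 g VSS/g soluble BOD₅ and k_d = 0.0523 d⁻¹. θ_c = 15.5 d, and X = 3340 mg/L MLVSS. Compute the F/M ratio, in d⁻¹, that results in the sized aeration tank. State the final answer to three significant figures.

F/M ≈ 0.165 d⁻¹

Rearranging the biomass balance for a CMAS with decay, V = Y·Q·ΔS·θ_c / [X·(1+k_d θ_c)] = 0.717 × 204 × (2240 − 28.8) × 15.5 / [3340 × (1 + 0.0523 × 15.5)] = 5.01×10^6 / 6048 = 828.9 m³.
F/M = applied load / biomass = Q·S₀/(V·X) = 204 × 2240 / (828.9 × 3340) = 0.1650 d⁻¹.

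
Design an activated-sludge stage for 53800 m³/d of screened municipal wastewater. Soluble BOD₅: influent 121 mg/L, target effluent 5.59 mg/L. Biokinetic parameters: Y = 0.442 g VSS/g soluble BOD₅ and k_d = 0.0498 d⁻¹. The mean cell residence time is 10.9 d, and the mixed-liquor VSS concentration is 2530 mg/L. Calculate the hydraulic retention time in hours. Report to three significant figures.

τ ≈ 3.42 h

Steady-state biomass mass balance: V·X·(1 + k_d·θ_c) = Y·Q·(S₀ − S)·θ_c, so V = 0.442 × 53800 × (121 − 5.59) × 10.9 / [2530 × (1 + 0.0498 × 10.9)] = 2.99×10^7 / 3903 = 7664 m³.
τ = V/Q = 7664/53800 = 0.1424 d, or 3.419 h.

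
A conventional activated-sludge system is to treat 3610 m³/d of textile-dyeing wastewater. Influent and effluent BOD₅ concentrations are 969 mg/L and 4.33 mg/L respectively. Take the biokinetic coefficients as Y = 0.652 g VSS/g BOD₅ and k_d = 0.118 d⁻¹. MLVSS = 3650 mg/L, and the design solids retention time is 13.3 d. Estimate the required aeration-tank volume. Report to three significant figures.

V ≈ 3220 m³

From the SRT design equation V = Y Q (S₀−S) θ_c / [X (1 + k_d θ_c)] = 0.652 × 3610 × (969 − 4.33) × 13.3 / [3650 × (1 + 0.118 × 13.3)] = 3.02×10^7 / 9378 = 3220 m³.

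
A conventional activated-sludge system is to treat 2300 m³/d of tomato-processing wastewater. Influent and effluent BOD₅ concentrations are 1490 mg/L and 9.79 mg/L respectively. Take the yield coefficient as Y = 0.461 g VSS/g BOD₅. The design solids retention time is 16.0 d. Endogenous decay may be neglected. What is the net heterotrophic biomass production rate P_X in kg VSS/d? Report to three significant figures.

With endogenous decay neglected, the observed yield equals the true yield: Y_obs = Y = 0.461 g VSS/g BOD₅.
Substrate removed = Q·(S₀ − S) = 2300 m³/d × (1490 − 9.79) g/m³ = 3.4×10^6 g/d = 3404 kg/d.
Biomass produced: P_X = Y_obs·Q·ΔS = 0.4610 × 3404 ≈ 1569 kg VSS/d.

P_X ≈ 1570 kg VSS/d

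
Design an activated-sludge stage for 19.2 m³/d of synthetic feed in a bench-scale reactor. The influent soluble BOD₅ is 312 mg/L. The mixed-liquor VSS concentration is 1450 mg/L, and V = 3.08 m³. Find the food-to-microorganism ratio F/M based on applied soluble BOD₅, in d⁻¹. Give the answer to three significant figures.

F/M = Q·S₀ / (V·X) = 19.2 × 312 / (3.080 × 1450) = 1.341 g soluble BOD₅·(g VSS·d)⁻¹.

F/M ≈ 1.34 d⁻¹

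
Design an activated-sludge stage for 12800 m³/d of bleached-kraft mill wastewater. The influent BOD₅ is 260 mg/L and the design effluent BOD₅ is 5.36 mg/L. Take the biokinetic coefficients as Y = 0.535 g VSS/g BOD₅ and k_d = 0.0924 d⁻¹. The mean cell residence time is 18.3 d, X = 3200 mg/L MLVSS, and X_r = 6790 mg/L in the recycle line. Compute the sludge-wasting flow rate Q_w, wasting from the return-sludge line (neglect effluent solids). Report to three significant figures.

Steady-state biomass mass balance: V·X·(1 + k_d·θ_c) = Y·Q·(S₀ − S)·θ_c, so V = 0.535 × 12800 × (260 − 5.36) × 18.3 / [3200 × (1 + 0.0924 × 18.3)] = 3.19×10^7 / 8611 = 3706 m³.
Q_w = (V·X)/(θ_c X_r) = 3706 × 3200 / (18.3 × 6790) = 95.44 m³/d.

Q_w ≈ 95.4 m³/d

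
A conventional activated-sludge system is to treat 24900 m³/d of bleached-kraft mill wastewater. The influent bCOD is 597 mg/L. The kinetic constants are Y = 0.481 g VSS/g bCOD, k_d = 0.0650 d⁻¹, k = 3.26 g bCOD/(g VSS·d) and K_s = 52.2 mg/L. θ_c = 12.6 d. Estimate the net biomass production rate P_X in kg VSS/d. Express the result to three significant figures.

For a completely mixed reactor with recycle the Lawrence–McCarty relation gives S = K_s·(1 + k_d·θ_c) / [θ_c·(Y·k − k_d) − 1] = 52.2 × (1 + 0.0650 × 12.6) / [12.6 × (0.481 × 3.26 − 0.0650) − 1] = 94.95 / 17.94 = 5.293 mg/L.
Observed yield with endogenous decay: Y_obs = Y / (1 + k_d·θ_c) = 0.481 / (1 + 0.0650 × 12.6) = 0.481 / 1.819 = 0.2644 g VSS/g bCOD.
Mass of bCOD removed per day: Q(S₀ − S) = 24900 × 591.7 g/m³ = 14734 kg/d.
So the net sludge growth is P_X = 0.2644 × 14734 = 3896 kg VSS/d.

P_X ≈ 3900 kg VSS/d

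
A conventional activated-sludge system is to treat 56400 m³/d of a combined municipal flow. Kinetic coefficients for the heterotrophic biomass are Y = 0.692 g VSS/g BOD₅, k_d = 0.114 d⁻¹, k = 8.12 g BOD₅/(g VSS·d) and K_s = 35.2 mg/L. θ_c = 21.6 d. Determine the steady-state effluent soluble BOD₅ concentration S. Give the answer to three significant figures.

S ≈ 1.03 mg/L

Effluent substrate depends only on kinetics and SRT: S = K_s(1 + k_d θ_c) / [θ_c(Yk − k_d) − 1] = 35.2 × (1 + 0.114 × 21.6) / [21.6 × (0.692 × 8.12 − 0.114) − 1] = 121.9 / 117.9 = 1.034 mg/L.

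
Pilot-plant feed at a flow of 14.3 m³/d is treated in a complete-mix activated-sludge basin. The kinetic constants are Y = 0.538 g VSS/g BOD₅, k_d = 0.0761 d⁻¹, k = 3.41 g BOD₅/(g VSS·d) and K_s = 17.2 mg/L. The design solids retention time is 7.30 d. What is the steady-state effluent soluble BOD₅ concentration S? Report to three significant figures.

S ≈ 2.26 mg/L

For a completely mixed reactor with recycle the Lawrence–McCarty relation gives S = K_s·(1 + k_d·θ_c) / [θ_c·(Y·k − k_d) − 1] = 17.2 × (1 + 0.0761 × 7.30) / [7.30 × (0.538 × 3.41 − 0.0761) − 1] = 26.76 / 11.84 = 2.260 mg/L.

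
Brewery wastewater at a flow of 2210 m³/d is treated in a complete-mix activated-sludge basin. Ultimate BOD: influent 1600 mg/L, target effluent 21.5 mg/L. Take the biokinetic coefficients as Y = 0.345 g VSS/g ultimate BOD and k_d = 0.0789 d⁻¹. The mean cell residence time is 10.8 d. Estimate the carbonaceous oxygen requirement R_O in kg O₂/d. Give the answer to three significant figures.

The observed yield is Y_obs = Y/(1 + k_d·θ_c) = 0.345 / (1 + 0.0789 × 10.8) = 0.345 / 1.852 = 0.1863 g VSS per g ultimate BOD removed.
ΔS = 1600 − 21.5 = 1578 mg/L, so the substrate removal rate is 2210 × 1578/1000 = 3488 kg ultimate BOD/d.
P_X = Y_obs·Q·(S₀ − S) = 0.1863 × 3488 = 649.8 kg VSS/d.
R_O = Q·(S₀ − S) − 1.42·P_X = 3488 − 1.42 × 649.8 = 2566 kg O₂/d.

R_O ≈ 2570 kg O₂/d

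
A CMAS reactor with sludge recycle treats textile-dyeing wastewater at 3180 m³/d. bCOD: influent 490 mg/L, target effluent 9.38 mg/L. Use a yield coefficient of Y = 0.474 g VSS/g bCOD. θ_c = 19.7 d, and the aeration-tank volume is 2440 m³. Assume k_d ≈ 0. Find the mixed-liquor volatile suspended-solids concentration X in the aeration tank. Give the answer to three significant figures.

X ≈ 5850 mg/L

X = Y·Q·ΔS·θ_c / V = 0.474 × 3180 × (490 − 9.38) × 19.7 / 2440 = 5849 mg/L.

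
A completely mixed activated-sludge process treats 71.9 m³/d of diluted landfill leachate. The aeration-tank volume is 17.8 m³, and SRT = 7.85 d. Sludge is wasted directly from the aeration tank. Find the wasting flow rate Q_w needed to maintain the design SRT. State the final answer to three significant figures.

For wasting at MLVSS concentration, Q_w = V/θ_c = 17.80/7.85 = 2.268 m³/d.

Q_w ≈ 2.27 m³/d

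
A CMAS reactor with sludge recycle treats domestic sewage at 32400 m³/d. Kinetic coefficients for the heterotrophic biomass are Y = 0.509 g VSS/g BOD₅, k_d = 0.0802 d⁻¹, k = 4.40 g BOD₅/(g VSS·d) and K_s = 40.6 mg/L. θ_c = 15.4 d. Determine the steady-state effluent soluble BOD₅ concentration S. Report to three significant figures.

S ≈ 2.81 mg/L

Effluent substrate depends only on kinetics and SRT: S = K_s(1 + k_d θ_c) / [θ_c(Yk − k_d) − 1] = 40.6 × (1 + 0.0802 × 15.4) / [15.4 × (0.509 × 4.40 − 0.0802) − 1] = 90.74 / 32.25 = 2.813 mg/L.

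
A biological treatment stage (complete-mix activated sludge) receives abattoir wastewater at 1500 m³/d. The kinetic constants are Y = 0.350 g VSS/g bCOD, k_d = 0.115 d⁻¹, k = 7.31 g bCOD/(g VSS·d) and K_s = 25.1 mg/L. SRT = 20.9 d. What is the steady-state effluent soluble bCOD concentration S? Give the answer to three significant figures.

Effluent substrate depends only on kinetics and SRT: S = K_s(1 + k_d θ_c) / [θ_c(Yk − k_d) − 1] = 25.1 × (1 + 0.115 × 20.9) / [20.9 × (0.350 × 7.31 − 0.115) − 1] = 85.43 / 50.07 = 1.706 mg/L.

S ≈ 1.71 mg/L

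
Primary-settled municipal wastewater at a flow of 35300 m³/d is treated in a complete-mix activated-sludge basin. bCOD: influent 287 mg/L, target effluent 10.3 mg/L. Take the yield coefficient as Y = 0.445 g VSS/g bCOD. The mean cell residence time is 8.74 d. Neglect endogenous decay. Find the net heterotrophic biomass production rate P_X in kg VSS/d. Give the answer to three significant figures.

P_X ≈ 4350 kg VSS/d

With endogenous decay neglected, the observed yield equals the true yield: Y_obs = Y = 0.445 g VSS/g bCOD.
Substrate removed = Q·(S₀ − S) = 35300 m³/d × (287 − 10.3) g/m³ = 9.77×10^6 g/d = 9768 kg/d.
Biomass produced: P_X = Y_obs·Q·ΔS = 0.4450 × 9768 ≈ 4347 kg VSS/d.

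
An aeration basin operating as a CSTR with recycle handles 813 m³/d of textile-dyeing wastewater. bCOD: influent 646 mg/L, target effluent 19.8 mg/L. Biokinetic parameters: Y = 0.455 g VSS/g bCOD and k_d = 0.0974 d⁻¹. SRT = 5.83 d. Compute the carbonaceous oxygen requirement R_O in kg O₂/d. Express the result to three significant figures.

R_O ≈ 299 kg O₂/d

Observed yield with endogenous decay: Y_obs = Y / (1 + k_d·θ_c) = 0.455 / (1 + 0.0974 × 5.83) = 0.455 / 1.568 = 0.2902 g VSS/g bCOD.
Q·(S₀ − S) = 813 × (646 − 19.8) × 10⁻³ = 509.1 kg/d removed.
Net sludge production P_X = 0.2902 × 509.1 = 147.7 kg VSS/d.
R_O = Q·(S₀ − S) − 1.42·P_X = 509.1 − 1.42 × 147.7 = 299.3 kg O₂/d.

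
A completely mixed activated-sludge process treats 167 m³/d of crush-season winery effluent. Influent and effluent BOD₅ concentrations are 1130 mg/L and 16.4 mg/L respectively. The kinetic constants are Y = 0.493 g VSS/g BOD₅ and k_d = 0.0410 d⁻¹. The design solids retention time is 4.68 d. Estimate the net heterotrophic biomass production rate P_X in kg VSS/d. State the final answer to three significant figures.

The observed yield is Y_obs = Y/(1 + k_d·θ_c) = 0.493 / (1 + 0.0410 × 4.68) = 0.493 / 1.192 = 0.4136 g VSS per g BOD₅ removed.
Substrate removed = Q·(S₀ − S) = 167 m³/d × (1130 − 16.4) g/m³ = 1.86×10^5 g/d = 186.0 kg/d.
P_X = Y_obs · Q(S₀ − S) = 0.4136 × 186.0 = 76.92 kg VSS/d.

P_X ≈ 76.9 kg VSS/d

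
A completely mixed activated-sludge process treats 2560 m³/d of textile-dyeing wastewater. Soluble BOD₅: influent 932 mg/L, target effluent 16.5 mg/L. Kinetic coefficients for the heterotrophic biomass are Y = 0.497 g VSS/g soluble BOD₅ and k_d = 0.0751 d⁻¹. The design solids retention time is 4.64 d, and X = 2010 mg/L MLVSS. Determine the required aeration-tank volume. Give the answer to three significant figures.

V ≈ 1990 m³

Steady-state biomass mass balance: V·X·(1 + k_d·θ_c) = Y·Q·(S₀ − S)·θ_c, so V = 0.497 × 2560 × (932 − 16.5) × 4.64 / [2010 × (1 + 0.0751 × 4.64)] = 5.4×10^6 / 2710 = 1994 m³.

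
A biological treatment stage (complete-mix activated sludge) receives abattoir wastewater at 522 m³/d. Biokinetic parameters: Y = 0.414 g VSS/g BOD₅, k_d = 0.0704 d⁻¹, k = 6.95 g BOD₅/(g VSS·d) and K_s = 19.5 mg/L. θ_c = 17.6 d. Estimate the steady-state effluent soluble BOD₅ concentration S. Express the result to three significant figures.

From the Monod/SRT balance for a CMAS, S = K_s·(1+k_d θ_c)/[θ_c·(Y k − k_d) − 1] = 19.5 × (1 + 0.0704 × 17.6) / [17.6 × (0.414 × 6.95 − 0.0704) − 1] = 43.66 / 48.40 = 0.9021 mg/L.

S ≈ 0.902 mg/L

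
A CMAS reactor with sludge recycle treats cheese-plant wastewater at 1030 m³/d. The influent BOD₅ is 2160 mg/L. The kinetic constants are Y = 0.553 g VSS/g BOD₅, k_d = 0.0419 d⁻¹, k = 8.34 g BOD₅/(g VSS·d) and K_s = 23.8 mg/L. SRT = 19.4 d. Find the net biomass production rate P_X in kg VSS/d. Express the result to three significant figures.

For a completely mixed reactor with recycle the Lawrence–McCarty relation gives S = K_s·(1 + k_d·θ_c) / [θ_c·(Y·k − k_d) − 1] = 23.8 × (1 + 0.0419 × 19.4) / [19.4 × (0.553 × 8.34 − 0.0419) − 1] = 43.15 / 87.66 = 0.4922 mg/L.
Y_obs = Y / (1 + k_d θ_c) = 0.553 / (1 + 0.0419 × 19.4) = 0.553 / 1.813 = 0.3050.
Mass of BOD₅ removed per day: Q(S₀ − S) = 1030 × 2160 g/m³ = 2224 kg/d.
So the net sludge growth is P_X = 0.3050 × 2224 = 678.5 kg VSS/d.

P_X ≈ 679 kg VSS/d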